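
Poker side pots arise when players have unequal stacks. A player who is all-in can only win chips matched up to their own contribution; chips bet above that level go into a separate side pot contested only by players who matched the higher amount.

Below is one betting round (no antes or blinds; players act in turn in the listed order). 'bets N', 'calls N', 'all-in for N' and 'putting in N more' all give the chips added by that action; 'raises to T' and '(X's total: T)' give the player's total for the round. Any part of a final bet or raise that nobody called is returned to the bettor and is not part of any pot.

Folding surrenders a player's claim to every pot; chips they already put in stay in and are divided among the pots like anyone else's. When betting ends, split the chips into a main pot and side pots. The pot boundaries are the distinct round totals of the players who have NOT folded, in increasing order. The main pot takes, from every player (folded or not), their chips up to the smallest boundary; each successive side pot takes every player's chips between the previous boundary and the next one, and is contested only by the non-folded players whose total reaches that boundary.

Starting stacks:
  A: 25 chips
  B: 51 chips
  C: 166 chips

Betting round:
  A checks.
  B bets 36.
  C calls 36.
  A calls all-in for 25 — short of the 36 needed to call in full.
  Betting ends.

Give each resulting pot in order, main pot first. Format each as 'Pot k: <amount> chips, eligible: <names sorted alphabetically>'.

Contributions: A=25, B=36, C=36
Pot levels (distinct totals of non-folded players): 25, 36
Layer 1-25: 25 each from A, B, C = 25*3 = 75 chips; eligible A, B, C
Layer 26-36: 11 each from B, C = 11*2 = 22 chips; eligible B, C

Pot 1: 75 chips, eligible: A, B, C
Pot 2: 22 chips, eligible: B, C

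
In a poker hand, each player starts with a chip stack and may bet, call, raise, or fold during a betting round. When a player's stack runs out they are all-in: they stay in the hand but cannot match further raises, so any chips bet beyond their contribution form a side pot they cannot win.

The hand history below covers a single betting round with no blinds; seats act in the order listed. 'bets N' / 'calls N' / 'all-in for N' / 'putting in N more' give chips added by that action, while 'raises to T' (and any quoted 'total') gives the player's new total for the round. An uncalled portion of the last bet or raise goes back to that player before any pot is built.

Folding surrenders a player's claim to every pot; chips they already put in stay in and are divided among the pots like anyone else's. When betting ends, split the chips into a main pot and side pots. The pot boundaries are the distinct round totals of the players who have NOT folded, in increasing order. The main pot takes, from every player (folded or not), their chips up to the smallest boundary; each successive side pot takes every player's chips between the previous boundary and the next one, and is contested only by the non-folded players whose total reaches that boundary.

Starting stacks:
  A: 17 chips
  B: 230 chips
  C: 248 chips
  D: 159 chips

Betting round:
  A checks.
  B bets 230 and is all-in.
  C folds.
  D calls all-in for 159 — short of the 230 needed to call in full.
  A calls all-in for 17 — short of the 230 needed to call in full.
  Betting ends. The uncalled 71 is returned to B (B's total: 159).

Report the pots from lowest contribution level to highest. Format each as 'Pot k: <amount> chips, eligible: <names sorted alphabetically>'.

Pot 1: 51 chips, eligible: A, B, D
Pot 2: 284 chips, eligible: B, D

Derivation:
Contributions (after 71 returned to B): A=17, B=159, D=159
Folded: C
Pot levels (distinct totals of non-folded players): 17, 159
Layer 1-17: 17 each from A, B, D = 17*3 = 51 chips; eligible A, B, D
Layer 18-159: 142 each from B, D = 142*2 = 284 chips; eligible B, D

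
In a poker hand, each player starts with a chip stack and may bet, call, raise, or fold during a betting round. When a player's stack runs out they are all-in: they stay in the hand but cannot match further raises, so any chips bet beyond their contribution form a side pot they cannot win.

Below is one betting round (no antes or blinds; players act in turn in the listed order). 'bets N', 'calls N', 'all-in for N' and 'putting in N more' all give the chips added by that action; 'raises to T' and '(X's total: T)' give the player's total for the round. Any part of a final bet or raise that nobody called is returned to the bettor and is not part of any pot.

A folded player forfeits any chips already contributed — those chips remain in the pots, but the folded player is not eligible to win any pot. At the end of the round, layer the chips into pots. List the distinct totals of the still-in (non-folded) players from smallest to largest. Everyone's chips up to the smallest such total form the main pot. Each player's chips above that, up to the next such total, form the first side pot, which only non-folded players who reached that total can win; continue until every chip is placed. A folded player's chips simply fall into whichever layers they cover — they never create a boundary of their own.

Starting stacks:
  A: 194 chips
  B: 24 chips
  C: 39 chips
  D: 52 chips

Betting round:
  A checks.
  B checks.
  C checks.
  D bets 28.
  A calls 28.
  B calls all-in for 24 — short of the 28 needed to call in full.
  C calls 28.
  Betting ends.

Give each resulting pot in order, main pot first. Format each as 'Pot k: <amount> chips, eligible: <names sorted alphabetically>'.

Pot 1: 96 chips, eligible: A, B, C, D
Pot 2: 12 chips, eligible: A, C, D

Derivation:
Contributions: A=28, B=24, C=28, D=28
Pot levels (distinct totals of non-folded players): 24, 28
Layer 1-24: 24 each from A, B, C, D = 24*4 = 96 chips; eligible A, B, C, D
Layer 25-28: 4 each from A, C, D = 4*3 = 12 chips; eligible A, C, D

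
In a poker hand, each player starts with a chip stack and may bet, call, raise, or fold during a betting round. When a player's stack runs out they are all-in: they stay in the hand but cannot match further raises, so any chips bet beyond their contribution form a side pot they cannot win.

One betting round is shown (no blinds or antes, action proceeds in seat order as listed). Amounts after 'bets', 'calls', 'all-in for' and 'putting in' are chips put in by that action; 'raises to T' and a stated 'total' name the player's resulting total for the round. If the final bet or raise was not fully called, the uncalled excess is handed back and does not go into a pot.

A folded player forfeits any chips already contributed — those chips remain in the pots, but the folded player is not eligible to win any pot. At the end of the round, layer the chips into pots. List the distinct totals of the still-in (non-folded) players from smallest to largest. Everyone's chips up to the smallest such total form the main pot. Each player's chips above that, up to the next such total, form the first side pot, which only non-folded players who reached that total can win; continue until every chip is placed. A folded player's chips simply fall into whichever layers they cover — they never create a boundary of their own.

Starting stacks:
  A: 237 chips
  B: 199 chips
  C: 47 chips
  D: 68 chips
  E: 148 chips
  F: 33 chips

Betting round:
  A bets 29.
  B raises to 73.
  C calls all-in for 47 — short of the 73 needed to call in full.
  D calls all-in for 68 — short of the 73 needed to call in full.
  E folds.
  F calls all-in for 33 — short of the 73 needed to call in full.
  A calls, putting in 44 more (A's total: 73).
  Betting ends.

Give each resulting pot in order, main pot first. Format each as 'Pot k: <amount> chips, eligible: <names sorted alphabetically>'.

Contributions: A=73, B=73, C=47, D=68, F=33
Folded: E
Pot levels (distinct totals of non-folded players): 33, 47, 68, 73
Layer 1-33: 33 each from A, B, C, D, F = 33*5 = 165 chips; eligible A, B, C, D, F
Layer 34-47: 14 each from A, B, C, D = 14*4 = 56 chips; eligible A, B, C, D
Layer 48-68: 21 each from A, B, D = 21*3 = 63 chips; eligible A, B, D
Layer 69-73: 5 each from A, B = 5*2 = 10 chips; eligible A, B

Pot 1: 165 chips, eligible: A, B, C, D, F
Pot 2: 56 chips, eligible: A, B, C, D
Pot 3: 63 chips, eligible: A, B, D
Pot 4: 10 chips, eligible: A, B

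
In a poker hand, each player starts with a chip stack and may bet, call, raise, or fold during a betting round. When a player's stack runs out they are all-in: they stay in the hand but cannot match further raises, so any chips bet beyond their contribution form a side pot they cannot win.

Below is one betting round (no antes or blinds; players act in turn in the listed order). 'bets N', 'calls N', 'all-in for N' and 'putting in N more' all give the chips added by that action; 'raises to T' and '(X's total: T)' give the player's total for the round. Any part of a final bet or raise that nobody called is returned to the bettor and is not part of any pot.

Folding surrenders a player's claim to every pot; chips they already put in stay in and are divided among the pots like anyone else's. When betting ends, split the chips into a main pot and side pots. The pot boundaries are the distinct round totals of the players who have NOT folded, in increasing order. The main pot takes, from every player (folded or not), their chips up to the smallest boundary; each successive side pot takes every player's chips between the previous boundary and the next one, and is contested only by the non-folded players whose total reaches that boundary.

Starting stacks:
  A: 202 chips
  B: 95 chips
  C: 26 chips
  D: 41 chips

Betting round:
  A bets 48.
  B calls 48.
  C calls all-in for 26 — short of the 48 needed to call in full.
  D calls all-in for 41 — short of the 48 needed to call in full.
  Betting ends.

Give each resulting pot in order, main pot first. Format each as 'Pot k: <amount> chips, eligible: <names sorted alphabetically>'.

Pot 1: 104 chips, eligible: A, B, C, D
Pot 2: 45 chips, eligible: A, B, D
Pot 3: 14 chips, eligible: A, B

Derivation:
Contributions: A=48, B=48, C=26, D=41
Pot levels (distinct totals of non-folded players): 26, 41, 48
Layer 1-26: 26 each from A, B, C, D = 26*4 = 104 chips; eligible A, B, C, D
Layer 27-41: 15 each from A, B, D = 15*3 = 45 chips; eligible A, B, D
Layer 42-48: 7 each from A, B = 7*2 = 14 chips; eligible A, B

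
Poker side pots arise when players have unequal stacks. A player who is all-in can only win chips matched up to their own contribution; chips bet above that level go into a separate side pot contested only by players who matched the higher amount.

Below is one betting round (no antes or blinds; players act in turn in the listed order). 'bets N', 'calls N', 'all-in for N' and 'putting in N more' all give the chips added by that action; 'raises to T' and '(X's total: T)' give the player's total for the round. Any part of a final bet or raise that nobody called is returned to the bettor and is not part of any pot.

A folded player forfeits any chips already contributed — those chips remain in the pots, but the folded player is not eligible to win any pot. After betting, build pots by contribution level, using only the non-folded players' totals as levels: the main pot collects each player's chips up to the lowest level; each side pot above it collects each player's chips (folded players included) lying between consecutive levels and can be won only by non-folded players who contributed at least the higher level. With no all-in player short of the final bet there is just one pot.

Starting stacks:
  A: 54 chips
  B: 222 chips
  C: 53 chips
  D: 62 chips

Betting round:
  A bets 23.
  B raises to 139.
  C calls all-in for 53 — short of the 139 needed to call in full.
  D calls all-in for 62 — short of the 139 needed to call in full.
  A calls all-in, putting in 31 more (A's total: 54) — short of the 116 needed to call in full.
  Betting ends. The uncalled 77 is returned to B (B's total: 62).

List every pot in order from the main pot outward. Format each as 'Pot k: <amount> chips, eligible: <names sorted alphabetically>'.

Contributions (after 77 returned to B): A=54, B=62, C=53, D=62
Pot levels (distinct totals of non-folded players): 53, 54, 62
Layer 1-53: 53 each from A, B, C, D = 53*4 = 212 chips; eligible A, B, C, D
Layer 54-54: 1 each from A, B, D = 1*3 = 3 chips; eligible A, B, D
Layer 55-62: 8 each from B, D = 8*2 = 16 chips; eligible B, D

Pot 1: 212 chips, eligible: A, B, C, D
Pot 2: 3 chips, eligible: A, B, D
Pot 3: 16 chips, eligible: B, D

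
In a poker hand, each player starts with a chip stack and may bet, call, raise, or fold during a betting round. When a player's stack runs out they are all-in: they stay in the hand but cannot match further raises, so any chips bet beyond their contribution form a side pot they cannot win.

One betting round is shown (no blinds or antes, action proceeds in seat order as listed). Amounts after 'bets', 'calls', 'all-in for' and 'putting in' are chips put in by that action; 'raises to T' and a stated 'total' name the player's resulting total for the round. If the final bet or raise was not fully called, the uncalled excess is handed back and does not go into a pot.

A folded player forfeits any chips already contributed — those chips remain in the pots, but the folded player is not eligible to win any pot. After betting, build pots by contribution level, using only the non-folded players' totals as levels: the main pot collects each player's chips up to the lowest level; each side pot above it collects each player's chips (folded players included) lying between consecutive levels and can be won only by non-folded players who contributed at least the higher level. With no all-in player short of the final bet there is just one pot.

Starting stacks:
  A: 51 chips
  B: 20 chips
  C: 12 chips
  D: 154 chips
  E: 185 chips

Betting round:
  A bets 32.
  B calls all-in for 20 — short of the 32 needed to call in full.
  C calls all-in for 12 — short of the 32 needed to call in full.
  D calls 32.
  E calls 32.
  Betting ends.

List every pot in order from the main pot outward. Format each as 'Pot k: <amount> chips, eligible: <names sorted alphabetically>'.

Contributions: A=32, B=20, C=12, D=32, E=32
Pot levels (distinct totals of non-folded players): 12, 20, 32
Layer 1-12: 12 each from A, B, C, D, E = 12*5 = 60 chips; eligible A, B, C, D, E
Layer 13-20: 8 each from A, B, D, E = 8*4 = 32 chips; eligible A, B, D, E
Layer 21-32: 12 each from A, D, E = 12*3 = 36 chips; eligible A, D, E

Pot 1: 60 chips, eligible: A, B, C, D, E
Pot 2: 32 chips, eligible: A, B, D, E
Pot 3: 36 chips, eligible: A, D, E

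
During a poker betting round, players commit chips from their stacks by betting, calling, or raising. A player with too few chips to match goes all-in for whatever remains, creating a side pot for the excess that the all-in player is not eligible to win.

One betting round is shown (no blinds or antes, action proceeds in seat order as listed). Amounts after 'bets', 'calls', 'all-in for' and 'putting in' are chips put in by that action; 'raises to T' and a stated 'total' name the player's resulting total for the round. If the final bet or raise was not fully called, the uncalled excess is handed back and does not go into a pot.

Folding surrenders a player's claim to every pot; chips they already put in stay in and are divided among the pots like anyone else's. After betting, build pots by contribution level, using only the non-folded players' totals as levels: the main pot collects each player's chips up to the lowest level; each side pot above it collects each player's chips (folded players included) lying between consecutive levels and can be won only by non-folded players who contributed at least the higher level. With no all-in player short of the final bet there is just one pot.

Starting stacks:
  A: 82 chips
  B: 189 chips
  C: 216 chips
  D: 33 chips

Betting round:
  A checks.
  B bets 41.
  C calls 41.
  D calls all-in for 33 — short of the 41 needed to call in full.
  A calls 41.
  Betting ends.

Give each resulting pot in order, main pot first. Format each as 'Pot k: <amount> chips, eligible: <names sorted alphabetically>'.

Contributions: A=41, B=41, C=41, D=33
Pot levels (distinct totals of non-folded players): 33, 41
Layer 1-33: 33 each from A, B, C, D = 33*4 = 132 chips; eligible A, B, C, D
Layer 34-41: 8 each from A, B, C = 8*3 = 24 chips; eligible A, B, C

Pot 1: 132 chips, eligible: A, B, C, D
Pot 2: 24 chips, eligible: A, B, C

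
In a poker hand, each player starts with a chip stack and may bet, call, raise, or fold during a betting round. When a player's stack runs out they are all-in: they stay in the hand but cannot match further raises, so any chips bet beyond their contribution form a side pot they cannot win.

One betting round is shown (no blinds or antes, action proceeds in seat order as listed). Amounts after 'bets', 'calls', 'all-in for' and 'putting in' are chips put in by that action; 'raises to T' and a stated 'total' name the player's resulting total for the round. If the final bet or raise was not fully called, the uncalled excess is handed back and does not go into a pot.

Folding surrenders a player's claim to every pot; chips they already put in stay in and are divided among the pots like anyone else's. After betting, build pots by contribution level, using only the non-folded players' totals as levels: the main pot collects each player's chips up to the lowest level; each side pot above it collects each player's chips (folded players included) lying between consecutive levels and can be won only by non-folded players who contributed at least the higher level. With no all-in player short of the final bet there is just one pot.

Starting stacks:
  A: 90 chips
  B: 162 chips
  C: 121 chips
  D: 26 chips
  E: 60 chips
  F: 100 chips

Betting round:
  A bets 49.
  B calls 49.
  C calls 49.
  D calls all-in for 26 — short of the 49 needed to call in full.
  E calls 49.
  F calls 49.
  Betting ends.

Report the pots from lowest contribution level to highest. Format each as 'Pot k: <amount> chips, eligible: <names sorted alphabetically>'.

Contributions: A=49, B=49, C=49, D=26, E=49, F=49
Pot levels (distinct totals of non-folded players): 26, 49
Layer 1-26: 26 each from A, B, C, D, E, F = 26*6 = 156 chips; eligible A, B, C, D, E, F
Layer 27-49: 23 each from A, B, C, E, F = 23*5 = 115 chips; eligible A, B, C, E, F

Pot 1: 156 chips, eligible: A, B, C, D, E, F
Pot 2: 115 chips, eligible: A, B, C, E, F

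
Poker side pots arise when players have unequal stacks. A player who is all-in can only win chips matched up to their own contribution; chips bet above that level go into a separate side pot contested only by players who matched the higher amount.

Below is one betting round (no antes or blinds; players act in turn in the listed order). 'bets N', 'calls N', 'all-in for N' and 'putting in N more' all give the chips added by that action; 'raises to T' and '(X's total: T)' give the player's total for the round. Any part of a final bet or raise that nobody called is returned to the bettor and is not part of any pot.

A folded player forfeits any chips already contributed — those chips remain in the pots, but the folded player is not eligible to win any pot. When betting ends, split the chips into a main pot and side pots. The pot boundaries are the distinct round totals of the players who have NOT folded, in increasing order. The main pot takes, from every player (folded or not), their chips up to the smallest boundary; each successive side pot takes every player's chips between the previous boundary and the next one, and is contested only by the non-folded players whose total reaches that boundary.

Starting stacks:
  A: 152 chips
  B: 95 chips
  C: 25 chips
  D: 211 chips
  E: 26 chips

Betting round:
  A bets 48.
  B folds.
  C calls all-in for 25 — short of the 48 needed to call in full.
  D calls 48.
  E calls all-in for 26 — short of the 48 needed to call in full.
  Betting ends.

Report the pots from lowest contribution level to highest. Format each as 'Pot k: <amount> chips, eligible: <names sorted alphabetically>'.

Contributions: A=48, C=25, D=48, E=26
Folded: B
Pot levels (distinct totals of non-folded players): 25, 26, 48
Layer 1-25: 25 each from A, C, D, E = 25*4 = 100 chips; eligible A, C, D, E
Layer 26-26: 1 each from A, D, E = 1*3 = 3 chips; eligible A, D, E
Layer 27-48: 22 each from A, D = 22*2 = 44 chips; eligible A, D

Pot 1: 100 chips, eligible: A, C, D, E
Pot 2: 3 chips, eligible: A, D, E
Pot 3: 44 chips, eligible: A, D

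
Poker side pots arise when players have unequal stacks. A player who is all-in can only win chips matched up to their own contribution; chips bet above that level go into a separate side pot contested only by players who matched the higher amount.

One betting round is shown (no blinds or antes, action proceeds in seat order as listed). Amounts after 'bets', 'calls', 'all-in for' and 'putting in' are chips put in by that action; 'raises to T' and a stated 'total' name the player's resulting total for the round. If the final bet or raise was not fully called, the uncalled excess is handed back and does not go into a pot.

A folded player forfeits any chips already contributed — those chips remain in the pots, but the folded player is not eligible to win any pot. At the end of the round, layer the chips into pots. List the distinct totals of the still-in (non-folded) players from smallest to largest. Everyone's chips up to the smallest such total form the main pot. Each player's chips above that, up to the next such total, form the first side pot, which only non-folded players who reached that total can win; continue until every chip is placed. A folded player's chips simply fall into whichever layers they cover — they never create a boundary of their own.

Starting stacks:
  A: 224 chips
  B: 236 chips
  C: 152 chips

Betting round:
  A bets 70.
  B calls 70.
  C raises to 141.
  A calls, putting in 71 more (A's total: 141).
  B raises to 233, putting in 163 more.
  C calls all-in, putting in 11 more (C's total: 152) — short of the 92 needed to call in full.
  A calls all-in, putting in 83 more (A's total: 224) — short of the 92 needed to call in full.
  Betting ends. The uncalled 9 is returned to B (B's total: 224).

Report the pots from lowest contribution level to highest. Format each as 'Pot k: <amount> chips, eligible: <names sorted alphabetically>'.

Pot 1: 456 chips, eligible: A, B, C
Pot 2: 144 chips, eligible: A, B

Derivation:
Contributions (after 9 returned to B): A=224, B=224, C=152
Pot levels (distinct totals of non-folded players): 152, 224
Layer 1-152: 152 each from A, B, C = 152*3 = 456 chips; eligible A, B, C
Layer 153-224: 72 each from A, B = 72*2 = 144 chips; eligible A, B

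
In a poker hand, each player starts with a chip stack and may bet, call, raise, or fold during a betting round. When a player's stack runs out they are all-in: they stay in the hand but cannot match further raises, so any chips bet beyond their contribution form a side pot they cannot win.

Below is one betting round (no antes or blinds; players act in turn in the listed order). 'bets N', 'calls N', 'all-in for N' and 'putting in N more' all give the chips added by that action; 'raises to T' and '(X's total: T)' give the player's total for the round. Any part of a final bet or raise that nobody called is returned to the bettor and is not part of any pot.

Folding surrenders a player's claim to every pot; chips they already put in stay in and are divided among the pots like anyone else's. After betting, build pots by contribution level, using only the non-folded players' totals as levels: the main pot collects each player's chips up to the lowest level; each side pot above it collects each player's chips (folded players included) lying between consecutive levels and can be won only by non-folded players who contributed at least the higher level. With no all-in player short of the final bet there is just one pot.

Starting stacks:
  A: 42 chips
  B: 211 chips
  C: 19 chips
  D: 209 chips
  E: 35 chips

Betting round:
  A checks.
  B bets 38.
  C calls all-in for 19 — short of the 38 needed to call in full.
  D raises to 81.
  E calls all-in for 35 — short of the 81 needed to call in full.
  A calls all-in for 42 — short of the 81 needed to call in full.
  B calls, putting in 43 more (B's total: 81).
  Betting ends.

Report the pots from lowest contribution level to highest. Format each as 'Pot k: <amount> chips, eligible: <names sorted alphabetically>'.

Contributions: A=42, B=81, C=19, D=81, E=35
Pot levels (distinct totals of non-folded players): 19, 35, 42, 81
Layer 1-19: 19 each from A, B, C, D, E = 19*5 = 95 chips; eligible A, B, C, D, E
Layer 20-35: 16 each from A, B, D, E = 16*4 = 64 chips; eligible A, B, D, E
Layer 36-42: 7 each from A, B, D = 7*3 = 21 chips; eligible A, B, D
Layer 43-81: 39 each from B, D = 39*2 = 78 chips; eligible B, D

Pot 1: 95 chips, eligible: A, B, C, D, E
Pot 2: 64 chips, eligible: A, B, D, E
Pot 3: 21 chips, eligible: A, B, D
Pot 4: 78 chips, eligible: B, D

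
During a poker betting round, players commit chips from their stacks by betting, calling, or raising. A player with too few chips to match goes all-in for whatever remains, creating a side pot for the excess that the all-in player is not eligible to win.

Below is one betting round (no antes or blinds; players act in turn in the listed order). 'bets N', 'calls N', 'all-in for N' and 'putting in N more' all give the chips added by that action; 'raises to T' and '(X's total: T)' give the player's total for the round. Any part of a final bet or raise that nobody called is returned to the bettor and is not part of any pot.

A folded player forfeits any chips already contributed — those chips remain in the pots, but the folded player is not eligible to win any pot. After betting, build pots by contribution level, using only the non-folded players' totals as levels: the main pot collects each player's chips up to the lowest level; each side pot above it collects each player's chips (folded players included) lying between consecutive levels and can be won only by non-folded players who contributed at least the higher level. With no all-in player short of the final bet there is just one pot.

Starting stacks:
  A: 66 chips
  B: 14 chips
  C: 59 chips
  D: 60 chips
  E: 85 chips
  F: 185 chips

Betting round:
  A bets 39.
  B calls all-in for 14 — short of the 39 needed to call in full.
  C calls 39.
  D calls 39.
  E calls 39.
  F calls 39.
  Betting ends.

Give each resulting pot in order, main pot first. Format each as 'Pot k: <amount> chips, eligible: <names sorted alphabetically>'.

Contributions: A=39, B=14, C=39, D=39, E=39, F=39
Pot levels (distinct totals of non-folded players): 14, 39
Layer 1-14: 14 each from A, B, C, D, E, F = 14*6 = 84 chips; eligible A, B, C, D, E, F
Layer 15-39: 25 each from A, C, D, E, F = 25*5 = 125 chips; eligible A, C, D, E, F

Pot 1: 84 chips, eligible: A, B, C, D, E, F
Pot 2: 125 chips, eligible: A, C, D, E, F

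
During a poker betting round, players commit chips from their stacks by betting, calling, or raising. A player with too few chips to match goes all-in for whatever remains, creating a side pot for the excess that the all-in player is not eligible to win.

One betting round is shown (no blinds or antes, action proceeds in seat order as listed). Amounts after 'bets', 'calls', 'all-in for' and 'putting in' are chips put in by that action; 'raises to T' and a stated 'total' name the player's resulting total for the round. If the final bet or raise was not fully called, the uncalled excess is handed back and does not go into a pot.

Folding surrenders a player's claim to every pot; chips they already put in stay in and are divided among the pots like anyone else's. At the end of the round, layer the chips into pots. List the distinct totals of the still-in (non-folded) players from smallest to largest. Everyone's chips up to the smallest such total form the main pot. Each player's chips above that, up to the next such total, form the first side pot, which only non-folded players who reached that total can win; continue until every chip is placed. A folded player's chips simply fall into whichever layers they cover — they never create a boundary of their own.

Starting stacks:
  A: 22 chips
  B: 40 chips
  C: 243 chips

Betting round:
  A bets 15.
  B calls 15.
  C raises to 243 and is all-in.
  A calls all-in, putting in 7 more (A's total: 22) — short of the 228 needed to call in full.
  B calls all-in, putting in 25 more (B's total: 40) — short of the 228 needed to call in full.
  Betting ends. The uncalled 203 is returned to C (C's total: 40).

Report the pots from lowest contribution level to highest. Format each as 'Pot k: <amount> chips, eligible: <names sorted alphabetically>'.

Pot 1: 66 chips, eligible: A, B, C
Pot 2: 36 chips, eligible: B, C

Derivation:
Contributions (after 203 returned to C): A=22, B=40, C=40
Pot levels (distinct totals of non-folded players): 22, 40
Layer 1-22: 22 each from A, B, C = 22*3 = 66 chips; eligible A, B, C
Layer 23-40: 18 each from B, C = 18*2 = 36 chips; eligible B, C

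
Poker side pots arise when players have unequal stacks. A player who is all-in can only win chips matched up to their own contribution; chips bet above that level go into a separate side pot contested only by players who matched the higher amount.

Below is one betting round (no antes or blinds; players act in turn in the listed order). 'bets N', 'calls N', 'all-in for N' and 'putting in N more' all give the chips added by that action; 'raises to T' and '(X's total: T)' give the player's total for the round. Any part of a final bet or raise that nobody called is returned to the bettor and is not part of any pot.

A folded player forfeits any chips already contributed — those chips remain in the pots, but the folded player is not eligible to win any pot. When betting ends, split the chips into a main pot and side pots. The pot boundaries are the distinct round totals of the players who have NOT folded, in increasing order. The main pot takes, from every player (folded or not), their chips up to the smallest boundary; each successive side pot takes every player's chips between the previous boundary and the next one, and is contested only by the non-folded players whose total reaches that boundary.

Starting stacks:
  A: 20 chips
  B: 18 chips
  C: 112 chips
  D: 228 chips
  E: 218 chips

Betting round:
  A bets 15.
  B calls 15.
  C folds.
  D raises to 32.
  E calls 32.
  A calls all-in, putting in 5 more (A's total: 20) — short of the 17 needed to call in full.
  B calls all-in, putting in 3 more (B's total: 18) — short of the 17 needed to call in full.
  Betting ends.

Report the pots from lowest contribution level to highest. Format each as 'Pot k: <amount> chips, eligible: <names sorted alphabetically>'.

Contributions: A=20, B=18, D=32, E=32
Folded: C
Pot levels (distinct totals of non-folded players): 18, 20, 32
Layer 1-18: 18 each from A, B, D, E = 18*4 = 72 chips; eligible A, B, D, E
Layer 19-20: 2 each from A, D, E = 2*3 = 6 chips; eligible A, D, E
Layer 21-32: 12 each from D, E = 12*2 = 24 chips; eligible D, E

Pot 1: 72 chips, eligible: A, B, D, E
Pot 2: 6 chips, eligible: A, D, E
Pot 3: 24 chips, eligible: D, E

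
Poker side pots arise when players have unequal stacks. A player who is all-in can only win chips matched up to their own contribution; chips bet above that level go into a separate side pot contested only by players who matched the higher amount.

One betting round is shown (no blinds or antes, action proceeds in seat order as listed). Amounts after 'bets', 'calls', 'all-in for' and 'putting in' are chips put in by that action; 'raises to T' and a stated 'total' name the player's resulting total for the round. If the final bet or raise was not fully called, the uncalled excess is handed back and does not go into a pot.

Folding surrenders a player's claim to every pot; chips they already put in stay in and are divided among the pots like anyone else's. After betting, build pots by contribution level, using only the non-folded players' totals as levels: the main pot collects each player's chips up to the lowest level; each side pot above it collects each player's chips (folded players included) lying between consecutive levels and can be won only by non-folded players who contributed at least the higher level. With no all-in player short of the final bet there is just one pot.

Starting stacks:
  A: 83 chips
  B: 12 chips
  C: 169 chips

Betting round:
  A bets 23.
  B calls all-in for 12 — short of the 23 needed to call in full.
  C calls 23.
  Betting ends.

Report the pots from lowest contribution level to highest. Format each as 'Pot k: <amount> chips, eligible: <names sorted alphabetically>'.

Contributions: A=23, B=12, C=23
Pot levels (distinct totals of non-folded players): 12, 23
Layer 1-12: 12 each from A, B, C = 12*3 = 36 chips; eligible A, B, C
Layer 13-23: 11 each from A, C = 11*2 = 22 chips; eligible A, C

Pot 1: 36 chips, eligible: A, B, C
Pot 2: 22 chips, eligible: A, C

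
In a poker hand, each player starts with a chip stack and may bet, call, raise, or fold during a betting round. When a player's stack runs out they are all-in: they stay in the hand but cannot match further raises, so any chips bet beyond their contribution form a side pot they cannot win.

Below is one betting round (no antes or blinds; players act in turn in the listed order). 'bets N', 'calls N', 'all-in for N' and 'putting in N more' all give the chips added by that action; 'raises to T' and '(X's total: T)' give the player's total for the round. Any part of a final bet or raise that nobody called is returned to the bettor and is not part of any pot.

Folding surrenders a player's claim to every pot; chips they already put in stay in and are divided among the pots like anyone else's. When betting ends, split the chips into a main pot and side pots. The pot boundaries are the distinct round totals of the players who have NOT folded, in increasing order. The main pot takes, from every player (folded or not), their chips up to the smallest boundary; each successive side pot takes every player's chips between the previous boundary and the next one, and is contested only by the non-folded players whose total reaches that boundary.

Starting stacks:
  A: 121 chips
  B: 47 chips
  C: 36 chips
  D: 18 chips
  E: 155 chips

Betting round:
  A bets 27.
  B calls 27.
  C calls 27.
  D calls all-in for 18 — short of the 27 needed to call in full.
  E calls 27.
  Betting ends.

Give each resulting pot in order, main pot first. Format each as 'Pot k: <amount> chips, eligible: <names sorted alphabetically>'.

Contributions: A=27, B=27, C=27, D=18, E=27
Pot levels (distinct totals of non-folded players): 18, 27
Layer 1-18: 18 each from A, B, C, D, E = 18*5 = 90 chips; eligible A, B, C, D, E
Layer 19-27: 9 each from A, B, C, E = 9*4 = 36 chips; eligible A, B, C, E

Pot 1: 90 chips, eligible: A, B, C, D, E
Pot 2: 36 chips, eligible: A, B, C, E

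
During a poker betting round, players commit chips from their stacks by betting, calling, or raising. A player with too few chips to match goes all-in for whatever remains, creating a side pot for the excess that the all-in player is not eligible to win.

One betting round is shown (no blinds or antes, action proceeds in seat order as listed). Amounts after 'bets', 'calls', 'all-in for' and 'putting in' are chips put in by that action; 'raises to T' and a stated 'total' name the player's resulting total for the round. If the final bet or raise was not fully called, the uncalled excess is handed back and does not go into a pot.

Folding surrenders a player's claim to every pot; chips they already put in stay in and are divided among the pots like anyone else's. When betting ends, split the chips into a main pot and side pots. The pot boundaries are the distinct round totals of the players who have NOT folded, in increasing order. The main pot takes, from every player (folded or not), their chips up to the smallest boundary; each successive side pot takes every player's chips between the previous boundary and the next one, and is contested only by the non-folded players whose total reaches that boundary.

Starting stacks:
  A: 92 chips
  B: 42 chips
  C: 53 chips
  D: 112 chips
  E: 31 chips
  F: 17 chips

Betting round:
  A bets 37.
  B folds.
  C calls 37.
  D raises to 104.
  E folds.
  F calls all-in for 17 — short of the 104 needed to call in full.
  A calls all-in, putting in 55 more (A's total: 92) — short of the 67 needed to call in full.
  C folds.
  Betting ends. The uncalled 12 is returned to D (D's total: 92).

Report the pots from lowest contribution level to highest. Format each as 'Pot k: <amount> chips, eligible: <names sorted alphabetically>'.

Pot 1: 68 chips, eligible: A, D, F
Pot 2: 170 chips, eligible: A, D

Derivation:
Contributions (after 12 returned to D): A=92, C=37, D=92, F=17
Folded: B, C, E
Pot levels (distinct totals of non-folded players): 17, 92
Layer 1-17: 17 each from A, C, D, F = 17*4 = 68 chips; eligible A, D, F
Layer 18-92: A 75 + C 20 + D 75 = 170 chips; eligible A, D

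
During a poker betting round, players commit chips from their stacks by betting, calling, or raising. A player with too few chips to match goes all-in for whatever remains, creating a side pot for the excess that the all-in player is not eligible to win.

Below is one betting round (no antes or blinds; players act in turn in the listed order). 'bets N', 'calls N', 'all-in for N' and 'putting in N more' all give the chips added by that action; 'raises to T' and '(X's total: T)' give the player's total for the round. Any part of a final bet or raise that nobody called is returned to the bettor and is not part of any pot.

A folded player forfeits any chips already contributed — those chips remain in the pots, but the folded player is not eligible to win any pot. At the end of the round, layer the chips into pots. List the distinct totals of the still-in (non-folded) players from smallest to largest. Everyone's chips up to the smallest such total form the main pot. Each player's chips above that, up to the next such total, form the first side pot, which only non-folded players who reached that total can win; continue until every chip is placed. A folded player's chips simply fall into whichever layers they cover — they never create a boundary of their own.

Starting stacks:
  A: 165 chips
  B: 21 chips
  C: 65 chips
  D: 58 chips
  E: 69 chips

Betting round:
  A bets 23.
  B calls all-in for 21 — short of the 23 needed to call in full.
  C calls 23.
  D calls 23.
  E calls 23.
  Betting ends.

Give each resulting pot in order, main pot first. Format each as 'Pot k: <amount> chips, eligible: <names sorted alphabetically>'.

Contributions: A=23, B=21, C=23, D=23, E=23
Pot levels (distinct totals of non-folded players): 21, 23
Layer 1-21: 21 each from A, B, C, D, E = 21*5 = 105 chips; eligible A, B, C, D, E
Layer 22-23: 2 each from A, C, D, E = 2*4 = 8 chips; eligible A, C, D, E

Pot 1: 105 chips, eligible: A, B, C, D, E
Pot 2: 8 chips, eligible: A, C, D, E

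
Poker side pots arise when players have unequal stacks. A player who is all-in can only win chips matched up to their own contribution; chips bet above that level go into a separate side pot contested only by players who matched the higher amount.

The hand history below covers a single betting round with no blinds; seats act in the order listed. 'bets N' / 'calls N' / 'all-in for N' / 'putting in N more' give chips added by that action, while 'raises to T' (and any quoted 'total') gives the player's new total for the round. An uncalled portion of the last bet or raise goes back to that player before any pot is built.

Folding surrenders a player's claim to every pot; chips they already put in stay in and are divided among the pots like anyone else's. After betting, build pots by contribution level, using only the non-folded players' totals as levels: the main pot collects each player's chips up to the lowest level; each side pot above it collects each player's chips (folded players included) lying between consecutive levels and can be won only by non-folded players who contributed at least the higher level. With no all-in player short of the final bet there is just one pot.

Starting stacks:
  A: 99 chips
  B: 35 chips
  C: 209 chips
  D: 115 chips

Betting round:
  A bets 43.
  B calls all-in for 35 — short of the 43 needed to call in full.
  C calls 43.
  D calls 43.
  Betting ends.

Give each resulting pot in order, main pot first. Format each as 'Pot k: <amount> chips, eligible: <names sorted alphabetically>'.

Contributions: A=43, B=35, C=43, D=43
Pot levels (distinct totals of non-folded players): 35, 43
Layer 1-35: 35 each from A, B, C, D = 35*4 = 140 chips; eligible A, B, C, D
Layer 36-43: 8 each from A, C, D = 8*3 = 24 chips; eligible A, C, D

Pot 1: 140 chips, eligible: A, B, C, D
Pot 2: 24 chips, eligible: A, C, D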